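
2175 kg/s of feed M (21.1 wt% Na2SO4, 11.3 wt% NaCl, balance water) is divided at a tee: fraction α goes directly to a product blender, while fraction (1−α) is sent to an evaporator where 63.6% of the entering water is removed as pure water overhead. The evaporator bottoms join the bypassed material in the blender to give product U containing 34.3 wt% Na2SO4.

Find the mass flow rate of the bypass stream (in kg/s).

228.1 kg/s

All 2175×0.211 = 458.93 kg/s of Na2SO4 reaches U, so U = 458.93/0.343 = 1338 kg/s and vapour = 837.03 kg/s.
The evaporator receives (1−α)·2175 of feed at 0.676 water and removes 0.636 of that water:
0.636×0.676×(1−α)×2175 = 837.03
(1−α) = 837.03/935.11 = 0.8951;  α = 0.1049.
Bypass flow = 0.1049×2175 = 228.14 kg/s.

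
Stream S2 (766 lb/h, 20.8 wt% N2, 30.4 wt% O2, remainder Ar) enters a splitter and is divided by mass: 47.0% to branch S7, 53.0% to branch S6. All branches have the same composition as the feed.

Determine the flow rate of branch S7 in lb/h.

360 lb/h

Branch S7 flow = 0.470×766 = 360.02 lb/h.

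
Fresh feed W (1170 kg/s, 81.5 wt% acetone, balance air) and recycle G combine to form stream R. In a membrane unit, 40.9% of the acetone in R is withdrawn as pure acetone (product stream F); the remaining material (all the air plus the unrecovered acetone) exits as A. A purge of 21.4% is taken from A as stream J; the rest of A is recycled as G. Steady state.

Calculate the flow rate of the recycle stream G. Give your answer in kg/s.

1622 kg/s

air enters only via W and leaves only via the purge: 1170×0.185 = 0.214×(air in A), and the membrane unit passes all air, so air in R = air in A = 1011.4 kg/s.
acetone in R: m_A = 1170×0.815 + (1−0.214)·(1−0.409)·m_A, so m_A = 953.55/0.5355 = 1780.8 kg/s.
A = (1−0.409)×1780.8 + 1011.4 = 2063.9 kg/s.
Recycle G = (1−0.214)×2063.9 = 1622.2 kg/s.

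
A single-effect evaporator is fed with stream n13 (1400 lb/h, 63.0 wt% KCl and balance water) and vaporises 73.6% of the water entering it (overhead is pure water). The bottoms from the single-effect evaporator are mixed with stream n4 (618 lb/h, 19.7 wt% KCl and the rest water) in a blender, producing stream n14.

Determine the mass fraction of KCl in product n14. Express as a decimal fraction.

Vapour removed = 0.736×0.370×1400 = 381.25 lb/h; concentrate = 1018.8 lb/h.
KCl reaching the mixer = 882 (from concentrate) + 618×0.197 = 1003.7 lb/h.
Product flow = 1018.8 + 618 = 1636.8 lb/h; KCl fraction = 0.613.

0.613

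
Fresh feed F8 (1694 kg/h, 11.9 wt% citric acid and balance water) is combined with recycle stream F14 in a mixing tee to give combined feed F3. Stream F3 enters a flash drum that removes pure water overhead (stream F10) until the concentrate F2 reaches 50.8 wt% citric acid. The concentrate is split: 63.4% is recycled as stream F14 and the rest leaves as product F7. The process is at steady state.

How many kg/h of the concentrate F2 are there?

1084 kg/h

Overall citric acid balance (none leaves overhead): citric acid in fresh feed = citric acid in product, i.e. 1694×0.119 = (1−0.634)·F2·0.508.
F2 = 201.59/(0.508×0.366) = 1084.2 kg/h.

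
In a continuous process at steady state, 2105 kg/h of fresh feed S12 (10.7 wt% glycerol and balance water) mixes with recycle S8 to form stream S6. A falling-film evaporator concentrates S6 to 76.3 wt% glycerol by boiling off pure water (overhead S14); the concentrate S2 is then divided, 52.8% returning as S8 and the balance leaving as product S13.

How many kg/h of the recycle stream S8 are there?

Overall glycerol balance (none leaves overhead): glycerol in fresh feed = glycerol in product, i.e. 2105×0.107 = (1−0.528)·S2·0.763.
S2 = 225.23/(0.763×0.472) = 625.42 kg/h.
Recycle S8 = 0.528×625.42 = 330.22 kg/h.

330.2 kg/h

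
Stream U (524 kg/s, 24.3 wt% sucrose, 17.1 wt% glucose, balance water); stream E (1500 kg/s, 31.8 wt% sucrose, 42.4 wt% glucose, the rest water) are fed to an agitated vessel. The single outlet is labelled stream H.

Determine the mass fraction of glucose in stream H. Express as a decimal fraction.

0.359

Total flow out = 524 + 1500 = 2024 kg/s.
glucose in = 524×0.171 + 1500×0.424 = 725.6 kg/s.
glucose mass fraction in H = 725.6/2024 = 0.359.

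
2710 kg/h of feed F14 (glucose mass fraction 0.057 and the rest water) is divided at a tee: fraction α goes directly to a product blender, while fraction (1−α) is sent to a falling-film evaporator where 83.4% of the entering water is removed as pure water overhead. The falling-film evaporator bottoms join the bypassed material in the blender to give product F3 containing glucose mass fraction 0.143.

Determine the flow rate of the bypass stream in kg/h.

637.7 kg/h

All 2710×0.057 = 154.47 kg/h of glucose reaches F3, so F3 = 154.47/0.143 = 1080.2 kg/h and vapour = 1629.8 kg/h.
The evaporator receives (1−α)·2710 of feed at 0.943 water and removes 0.834 of that water:
0.834×0.943×(1−α)×2710 = 1629.8
(1−α) = 1629.8/2131.3 = 0.7647;  α = 0.2353.
Bypass flow = 0.2353×2710 = 637.69 kg/h.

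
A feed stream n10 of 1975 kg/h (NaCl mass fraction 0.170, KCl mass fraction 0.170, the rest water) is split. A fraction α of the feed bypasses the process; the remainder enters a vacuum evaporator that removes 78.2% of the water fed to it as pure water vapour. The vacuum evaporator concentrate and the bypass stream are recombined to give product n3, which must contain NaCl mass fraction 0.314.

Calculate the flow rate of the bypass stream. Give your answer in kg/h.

All 1975×0.170 = 335.75 kg/h of NaCl reaches n3, so n3 = 335.75/0.314 = 1069.3 kg/h and vapour = 905.73 kg/h.
The evaporator receives (1−α)·1975 of feed at 0.660 water and removes 0.782 of that water:
0.782×0.660×(1−α)×1975 = 905.73
(1−α) = 905.73/1019.3 = 0.8886;  α = 0.1114.
Bypass flow = 0.1114×1975 = 220.11 kg/h.

220.1 kg/h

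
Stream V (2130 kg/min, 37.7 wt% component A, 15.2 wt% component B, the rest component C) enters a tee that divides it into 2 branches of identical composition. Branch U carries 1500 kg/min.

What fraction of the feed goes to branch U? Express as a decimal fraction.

Fraction to U = 1500/2130 = 0.7042.

0.704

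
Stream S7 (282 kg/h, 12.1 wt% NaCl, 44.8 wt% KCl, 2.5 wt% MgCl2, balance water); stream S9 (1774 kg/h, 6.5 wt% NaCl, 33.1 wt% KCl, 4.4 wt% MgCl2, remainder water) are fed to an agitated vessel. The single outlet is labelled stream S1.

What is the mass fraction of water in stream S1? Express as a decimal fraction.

0.539

Total flow out = 282 + 1774 = 2056 kg/h.
water in = 282×0.406 + 1774×0.560 = 1107.9 kg/h.
water mass fraction in S1 = 1107.9/2056 = 0.539.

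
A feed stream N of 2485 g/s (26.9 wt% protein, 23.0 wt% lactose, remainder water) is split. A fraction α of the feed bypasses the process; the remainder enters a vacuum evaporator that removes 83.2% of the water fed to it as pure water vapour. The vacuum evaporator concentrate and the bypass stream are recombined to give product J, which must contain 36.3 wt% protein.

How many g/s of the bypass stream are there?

941.2 g/s

All 2485×0.269 = 668.47 g/s of protein reaches J, so J = 668.47/0.363 = 1841.5 g/s and vapour = 643.5 g/s.
The evaporator receives (1−α)·2485 of feed at 0.501 water and removes 0.832 of that water:
0.832×0.501×(1−α)×2485 = 643.5
(1−α) = 643.5/1035.8 = 0.6212;  α = 0.3788.
Bypass flow = 0.3788×2485 = 941.22 g/s.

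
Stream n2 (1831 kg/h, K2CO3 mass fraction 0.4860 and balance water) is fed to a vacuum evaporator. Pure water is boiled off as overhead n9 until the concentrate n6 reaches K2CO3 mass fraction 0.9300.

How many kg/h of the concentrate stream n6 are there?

956.8 kg/h

K2CO3 is conserved: 1831×0.486 = 889.87 kg/h all reports to the concentrate.
Concentrate = 889.87/(target fraction) = 956.85 kg/h.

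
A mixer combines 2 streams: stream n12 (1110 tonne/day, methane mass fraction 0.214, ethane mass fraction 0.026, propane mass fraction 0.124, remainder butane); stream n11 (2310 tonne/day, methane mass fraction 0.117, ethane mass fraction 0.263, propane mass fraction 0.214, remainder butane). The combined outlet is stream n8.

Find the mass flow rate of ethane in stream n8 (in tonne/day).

636.4 tonne/day

ethane out = ethane in = 1110×0.026 + 2310×0.263 = 636.39 tonne/day.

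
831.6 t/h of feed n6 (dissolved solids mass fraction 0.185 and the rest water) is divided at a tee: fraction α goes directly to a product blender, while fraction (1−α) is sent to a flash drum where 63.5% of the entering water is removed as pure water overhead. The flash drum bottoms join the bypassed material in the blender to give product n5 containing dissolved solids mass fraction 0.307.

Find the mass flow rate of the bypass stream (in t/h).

All 831.6×0.185 = 153.85 t/h of dissolved solids reaches n5, so n5 = 153.85/0.307 = 501.13 t/h and vapour = 330.47 t/h.
The evaporator receives (1−α)·831.6 of feed at 0.815 water and removes 0.635 of that water:
0.635×0.815×(1−α)×831.6 = 330.47
(1−α) = 330.47/430.37 = 0.7679;  α = 0.2321.
Bypass flow = 0.2321×831.6 = 193.04 t/h.

193 t/h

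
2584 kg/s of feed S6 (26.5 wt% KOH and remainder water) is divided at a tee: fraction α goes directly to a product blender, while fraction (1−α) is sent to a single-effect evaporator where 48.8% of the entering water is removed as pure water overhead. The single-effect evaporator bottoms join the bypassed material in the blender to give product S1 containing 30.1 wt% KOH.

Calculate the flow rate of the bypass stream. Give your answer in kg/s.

All 2584×0.265 = 684.76 kg/s of KOH reaches S1, so S1 = 684.76/0.301 = 2275 kg/s and vapour = 309.05 kg/s.
The evaporator receives (1−α)·2584 of feed at 0.735 water and removes 0.488 of that water:
0.488×0.735×(1−α)×2584 = 309.05
(1−α) = 309.05/926.83 = 0.3334;  α = 0.6666.
Bypass flow = 0.6666×2584 = 1722.4 kg/s.

1722 kg/s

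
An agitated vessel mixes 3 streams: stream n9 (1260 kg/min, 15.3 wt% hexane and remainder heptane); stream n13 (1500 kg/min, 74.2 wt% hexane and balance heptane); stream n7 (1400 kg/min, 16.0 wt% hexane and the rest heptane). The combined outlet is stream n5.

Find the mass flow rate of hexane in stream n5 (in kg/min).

1530 kg/min

hexane out = hexane in = 1260×0.153 + 1500×0.742 + 1400×0.160 = 1529.8 kg/min.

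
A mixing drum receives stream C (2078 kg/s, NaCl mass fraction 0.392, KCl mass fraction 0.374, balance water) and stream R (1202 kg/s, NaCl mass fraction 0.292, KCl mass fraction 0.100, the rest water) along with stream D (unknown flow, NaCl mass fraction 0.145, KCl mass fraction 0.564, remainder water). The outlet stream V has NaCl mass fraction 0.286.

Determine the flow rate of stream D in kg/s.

Let D be the unknown flow. Total out = 3280 + D.
NaCl balance: 1165.6 + 0.145·D = 0.286·(3280 + D)
(0.145 − 0.286)·D = 0.286×3280 − 1165.6 = -227.48
D = -227.48 / -0.141 = 1613.3 kg/s

1613 kg/s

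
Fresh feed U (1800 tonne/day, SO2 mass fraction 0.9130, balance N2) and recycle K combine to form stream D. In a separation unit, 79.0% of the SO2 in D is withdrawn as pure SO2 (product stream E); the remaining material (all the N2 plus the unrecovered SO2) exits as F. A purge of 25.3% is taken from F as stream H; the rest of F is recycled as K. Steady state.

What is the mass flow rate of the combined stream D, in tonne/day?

N2 enters only via U and leaves only via the purge: 1800×0.087 = 0.253×(N2 in F), and the separation unit passes all N2, so N2 in D = N2 in F = 618.97 tonne/day.
SO2 in D: m_A = 1800×0.913 + (1−0.253)·(1−0.790)·m_A, so m_A = 1643.4/0.8431 = 1949.2 tonne/day.
D = 1949.2 + 618.97 = 2568.1 tonne/day.

2568 tonne/day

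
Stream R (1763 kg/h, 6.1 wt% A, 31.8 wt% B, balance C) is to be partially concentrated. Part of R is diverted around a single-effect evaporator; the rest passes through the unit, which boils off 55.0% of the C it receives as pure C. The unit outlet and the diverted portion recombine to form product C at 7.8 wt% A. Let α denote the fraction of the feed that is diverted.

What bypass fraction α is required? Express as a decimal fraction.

All 1763×0.061 = 107.54 kg/h of A reaches C, so C = 107.54/0.078 = 1378.8 kg/h and vapour = 384.24 kg/h.
The evaporator receives (1−α)·1763 of feed at 0.621 C and removes 0.550 of that C:
0.550×0.621×(1−α)×1763 = 384.24
(1−α) = 384.24/602.15 = 0.6381;  α = 0.3619.

0.362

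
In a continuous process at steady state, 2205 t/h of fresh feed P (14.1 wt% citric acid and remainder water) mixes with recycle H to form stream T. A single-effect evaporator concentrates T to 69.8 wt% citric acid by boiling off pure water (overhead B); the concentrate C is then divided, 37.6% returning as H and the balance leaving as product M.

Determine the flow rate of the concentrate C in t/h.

713.8 t/h

Overall citric acid balance (none leaves overhead): citric acid in fresh feed = citric acid in product, i.e. 2205×0.141 = (1−0.376)·C·0.698.
C = 310.9/(0.698×0.624) = 713.82 t/h.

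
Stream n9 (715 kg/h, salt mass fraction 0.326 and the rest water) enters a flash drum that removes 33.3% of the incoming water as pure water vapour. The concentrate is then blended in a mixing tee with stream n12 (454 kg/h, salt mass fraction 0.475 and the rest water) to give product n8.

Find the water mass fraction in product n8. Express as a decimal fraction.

Vapour removed = 0.333×0.674×715 = 160.48 kg/h; concentrate = 554.52 kg/h.
water reaching the mixer = 321.43 (from concentrate) + 454×0.525 = 559.78 kg/h.
Product flow = 554.52 + 454 = 1008.5 kg/h; water fraction = 0.555.

0.555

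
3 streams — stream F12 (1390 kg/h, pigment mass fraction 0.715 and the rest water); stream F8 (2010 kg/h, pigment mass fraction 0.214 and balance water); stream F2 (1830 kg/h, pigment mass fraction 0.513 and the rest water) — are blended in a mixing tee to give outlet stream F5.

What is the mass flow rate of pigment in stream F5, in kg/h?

2363 kg/h

pigment out = pigment in = 1390×0.715 + 2010×0.214 + 1830×0.513 = 2362.8 kg/h.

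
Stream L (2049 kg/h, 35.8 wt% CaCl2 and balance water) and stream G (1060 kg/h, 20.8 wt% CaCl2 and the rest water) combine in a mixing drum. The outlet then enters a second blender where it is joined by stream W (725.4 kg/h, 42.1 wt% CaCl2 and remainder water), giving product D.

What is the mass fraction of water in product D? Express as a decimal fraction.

Overall, product flow = 3834.4 kg/h.
water in = 2049×0.642 + 1060×0.792 + 725.4×0.579 = 2575 kg/h.
water fraction in D = 0.6715.

0.6715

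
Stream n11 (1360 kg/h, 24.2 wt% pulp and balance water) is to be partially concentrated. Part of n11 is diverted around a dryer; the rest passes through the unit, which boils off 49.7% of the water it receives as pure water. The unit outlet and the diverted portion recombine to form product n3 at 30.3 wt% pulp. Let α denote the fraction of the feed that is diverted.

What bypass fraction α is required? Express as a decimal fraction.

0.466

All 1360×0.242 = 329.12 kg/h of pulp reaches n3, so n3 = 329.12/0.303 = 1086.2 kg/h and vapour = 273.8 kg/h.
The evaporator receives (1−α)·1360 of feed at 0.758 water and removes 0.497 of that water:
0.497×0.758×(1−α)×1360 = 273.8
(1−α) = 273.8/512.35 = 0.5344;  α = 0.4656.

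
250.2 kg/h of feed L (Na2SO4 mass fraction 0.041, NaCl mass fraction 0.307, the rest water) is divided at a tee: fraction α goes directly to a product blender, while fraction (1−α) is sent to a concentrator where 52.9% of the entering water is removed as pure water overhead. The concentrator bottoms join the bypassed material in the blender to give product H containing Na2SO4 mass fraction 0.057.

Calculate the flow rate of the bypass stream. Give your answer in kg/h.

46.58 kg/h

All 250.2×0.041 = 10.258 kg/h of Na2SO4 reaches H, so H = 10.258/0.057 = 179.97 kg/h and vapour = 70.232 kg/h.
The evaporator receives (1−α)·250.2 of feed at 0.652 water and removes 0.529 of that water:
0.529×0.652×(1−α)×250.2 = 70.232
(1−α) = 70.232/86.296 = 0.8138;  α = 0.1862.
Bypass flow = 0.1862×250.2 = 46.576 kg/h.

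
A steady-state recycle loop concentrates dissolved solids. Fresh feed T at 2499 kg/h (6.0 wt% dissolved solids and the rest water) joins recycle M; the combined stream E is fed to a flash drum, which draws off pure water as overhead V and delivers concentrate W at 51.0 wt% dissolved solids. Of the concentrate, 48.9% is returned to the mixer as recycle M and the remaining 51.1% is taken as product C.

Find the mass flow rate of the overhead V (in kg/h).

2205 kg/h

Overall dissolved solids balance (none leaves overhead): dissolved solids in fresh feed = dissolved solids in product, i.e. 2499×0.060 = (1−0.489)·W·0.510.
W = 149.94/(0.510×0.511) = 575.34 kg/h.
Recycle M = 0.489×575.34 = 281.34 kg/h.
Combined feed E = 2499 + 281.34 = 2780.3 kg/h.
Overhead V = E − W = 2780.3 − 575.34 = 2205 kg/h.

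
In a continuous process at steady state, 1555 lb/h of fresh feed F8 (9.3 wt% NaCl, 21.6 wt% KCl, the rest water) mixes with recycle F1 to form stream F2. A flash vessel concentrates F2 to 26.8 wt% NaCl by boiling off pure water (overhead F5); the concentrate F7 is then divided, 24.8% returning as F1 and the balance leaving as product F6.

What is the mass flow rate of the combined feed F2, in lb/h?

Overall NaCl balance (none leaves overhead): NaCl in fresh feed = NaCl in product, i.e. 1555×0.093 = (1−0.248)·F7·0.268.
F7 = 144.62/(0.268×0.752) = 717.56 lb/h.
Recycle F1 = 0.248×717.56 = 177.96 lb/h.
Combined feed F2 = 1555 + 177.96 = 1733 lb/h.

1733 lb/h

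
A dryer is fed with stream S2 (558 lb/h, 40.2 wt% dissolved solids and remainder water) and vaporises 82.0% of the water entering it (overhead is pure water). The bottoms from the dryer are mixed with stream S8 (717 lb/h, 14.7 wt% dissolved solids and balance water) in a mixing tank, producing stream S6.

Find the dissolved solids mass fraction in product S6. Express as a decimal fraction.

Vapour removed = 0.820×0.598×558 = 273.62 lb/h; concentrate = 284.38 lb/h.
dissolved solids reaching the mixer = 224.32 (from concentrate) + 717×0.147 = 329.72 lb/h.
Product flow = 284.38 + 717 = 1001.4 lb/h; dissolved solids fraction = 0.329.

0.329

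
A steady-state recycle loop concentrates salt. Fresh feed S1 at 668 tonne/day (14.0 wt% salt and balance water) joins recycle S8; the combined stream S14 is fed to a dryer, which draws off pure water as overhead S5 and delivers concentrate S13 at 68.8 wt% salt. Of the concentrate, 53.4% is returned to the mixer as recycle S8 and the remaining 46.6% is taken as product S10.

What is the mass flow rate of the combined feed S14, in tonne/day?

Overall salt balance (none leaves overhead): salt in fresh feed = salt in product, i.e. 668×0.140 = (1−0.534)·S13·0.688.
S13 = 93.52/(0.688×0.466) = 291.7 tonne/day.
Recycle S8 = 0.534×291.7 = 155.77 tonne/day.
Combined feed S14 = 668 + 155.77 = 823.77 tonne/day.

823.8 tonne/day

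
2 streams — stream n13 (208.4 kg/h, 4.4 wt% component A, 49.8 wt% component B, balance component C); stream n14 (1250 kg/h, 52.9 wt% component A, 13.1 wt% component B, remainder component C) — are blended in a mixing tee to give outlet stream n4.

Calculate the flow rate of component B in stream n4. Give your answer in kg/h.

267.5 kg/h

component B out = component B in = 208.4×0.498 + 1250×0.131 = 267.53 kg/h.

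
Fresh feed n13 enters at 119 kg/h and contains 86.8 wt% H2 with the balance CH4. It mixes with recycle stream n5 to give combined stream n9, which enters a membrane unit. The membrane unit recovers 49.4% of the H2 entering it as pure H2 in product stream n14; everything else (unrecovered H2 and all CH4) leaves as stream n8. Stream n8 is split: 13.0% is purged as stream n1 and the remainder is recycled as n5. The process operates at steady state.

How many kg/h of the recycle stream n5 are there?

CH4 enters only via n13 and leaves only via the purge: 119×0.132 = 0.130×(CH4 in n8), and the membrane unit passes all CH4, so CH4 in n9 = CH4 in n8 = 120.83 kg/h.
H2 in n9: m_A = 119×0.868 + (1−0.130)·(1−0.494)·m_A, so m_A = 103.29/0.5598 = 184.52 kg/h.
n8 = (1−0.494)×184.52 + 120.83 = 214.2 kg/h.
Recycle n5 = (1−0.130)×214.2 = 186.35 kg/h.

186.4 kg/h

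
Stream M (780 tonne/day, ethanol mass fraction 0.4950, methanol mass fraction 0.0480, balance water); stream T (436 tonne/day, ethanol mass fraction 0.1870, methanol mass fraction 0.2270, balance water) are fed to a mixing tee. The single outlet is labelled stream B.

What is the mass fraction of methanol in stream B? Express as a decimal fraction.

0.1122

Total flow out = 780 + 436 = 1216 tonne/day.
methanol in = 780×0.048 + 436×0.227 = 136.41 tonne/day.
methanol mass fraction in B = 136.41/1216 = 0.1122.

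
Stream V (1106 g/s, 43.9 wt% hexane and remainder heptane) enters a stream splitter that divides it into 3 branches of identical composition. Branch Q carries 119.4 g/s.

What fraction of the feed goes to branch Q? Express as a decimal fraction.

0.108

Fraction to Q = 119.4/1106 = 0.1080.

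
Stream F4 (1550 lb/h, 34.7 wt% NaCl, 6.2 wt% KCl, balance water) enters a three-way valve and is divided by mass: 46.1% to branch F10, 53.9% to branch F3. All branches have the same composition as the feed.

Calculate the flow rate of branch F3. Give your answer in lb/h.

835.5 lb/h

Branch F3 flow = 0.539×1550 = 835.45 lb/h.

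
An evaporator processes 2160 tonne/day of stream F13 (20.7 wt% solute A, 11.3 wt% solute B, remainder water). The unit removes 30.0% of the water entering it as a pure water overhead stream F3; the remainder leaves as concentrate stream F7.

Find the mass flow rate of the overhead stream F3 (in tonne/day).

water entering = 2160×0.680 = 1468.8 tonne/day; overhead removed = 0.300×1468.8 = 440.64 tonne/day.

440.6 tonne/day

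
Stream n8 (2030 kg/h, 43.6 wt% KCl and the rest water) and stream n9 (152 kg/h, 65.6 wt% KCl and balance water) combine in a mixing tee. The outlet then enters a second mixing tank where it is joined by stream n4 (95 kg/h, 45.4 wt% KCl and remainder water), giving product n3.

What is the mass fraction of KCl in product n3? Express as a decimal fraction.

0.451

Overall, product flow = 2277 kg/h.
KCl in = 2030×0.436 + 152×0.656 + 95×0.454 = 1027.9 kg/h.
KCl fraction in n3 = 0.451.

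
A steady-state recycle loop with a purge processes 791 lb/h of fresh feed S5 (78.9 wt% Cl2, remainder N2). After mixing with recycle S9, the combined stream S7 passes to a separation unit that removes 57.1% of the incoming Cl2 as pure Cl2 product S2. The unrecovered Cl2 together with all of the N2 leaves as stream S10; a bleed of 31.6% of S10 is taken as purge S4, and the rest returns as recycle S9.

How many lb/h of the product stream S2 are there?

504.4 lb/h

Cl2 in S7: m_A = 791×0.789 + (1−0.316)·(1−0.571)·m_A, so m_A = 624.1/0.7066 = 883.29 lb/h.
Product S2 = 0.571×883.29 = 504.36 lb/h.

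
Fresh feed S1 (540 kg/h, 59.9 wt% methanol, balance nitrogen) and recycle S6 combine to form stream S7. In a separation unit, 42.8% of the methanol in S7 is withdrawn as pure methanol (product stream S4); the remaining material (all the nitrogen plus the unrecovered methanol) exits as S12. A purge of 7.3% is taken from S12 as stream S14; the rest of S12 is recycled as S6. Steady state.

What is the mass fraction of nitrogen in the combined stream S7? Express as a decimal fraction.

0.812

nitrogen enters only via S1 and leaves only via the purge: 540×0.401 = 0.073×(nitrogen in S12), and the separation unit passes all nitrogen, so nitrogen in S7 = nitrogen in S12 = 2966.3 kg/h.
methanol in S7: m_A = 540×0.599 + (1−0.073)·(1−0.428)·m_A, so m_A = 323.46/0.4698 = 688.57 kg/h.
S7 = 688.57 + 2966.3 = 3654.9 kg/h.
nitrogen fraction in S7 = 2966.3/3654.9 = 0.812.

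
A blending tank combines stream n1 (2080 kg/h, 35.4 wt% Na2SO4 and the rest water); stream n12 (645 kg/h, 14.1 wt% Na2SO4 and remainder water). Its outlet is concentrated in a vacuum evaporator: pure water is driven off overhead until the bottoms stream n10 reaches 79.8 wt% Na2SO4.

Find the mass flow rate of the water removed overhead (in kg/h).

Na2SO4 entering = 2080×0.354 + 645×0.141 = 827.26 kg/h.
All Na2SO4 reports to n10, so n10 = 827.26/0.798 = 1036.7 kg/h.
Total feed = 2725 kg/h; overhead = 2725 − 1036.7 = 1688.3 kg/h.

1688 kg/h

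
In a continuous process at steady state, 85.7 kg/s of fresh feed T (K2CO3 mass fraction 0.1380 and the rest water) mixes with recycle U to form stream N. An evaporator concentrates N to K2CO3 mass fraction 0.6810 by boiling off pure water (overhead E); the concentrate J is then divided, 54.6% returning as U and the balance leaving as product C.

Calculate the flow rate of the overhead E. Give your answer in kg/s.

68.33 kg/s

Overall K2CO3 balance (none leaves overhead): K2CO3 in fresh feed = K2CO3 in product, i.e. 85.7×0.138 = (1−0.546)·J·0.681.
J = 11.827/(0.681×0.454) = 38.252 kg/s.
Recycle U = 0.546×38.252 = 20.886 kg/s.
Combined feed N = 85.7 + 20.886 = 106.59 kg/s.
Overhead E = N − J = 106.59 − 38.252 = 68.333 kg/s.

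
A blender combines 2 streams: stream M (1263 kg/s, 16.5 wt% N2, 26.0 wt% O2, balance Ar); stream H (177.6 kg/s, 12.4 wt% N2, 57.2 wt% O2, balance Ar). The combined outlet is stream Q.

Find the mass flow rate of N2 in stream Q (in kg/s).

N2 out = N2 in = 1263×0.165 + 177.6×0.124 = 230.42 kg/s.

230.4 kg/s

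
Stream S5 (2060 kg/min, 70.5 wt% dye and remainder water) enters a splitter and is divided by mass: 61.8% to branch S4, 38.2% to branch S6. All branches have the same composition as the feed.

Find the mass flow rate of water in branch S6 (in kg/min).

232.1 kg/min

Branch S6 total = 0.382×2060 = 786.92 kg/min.
water in S6 = 0.295×786.92 = 232.14 kg/min.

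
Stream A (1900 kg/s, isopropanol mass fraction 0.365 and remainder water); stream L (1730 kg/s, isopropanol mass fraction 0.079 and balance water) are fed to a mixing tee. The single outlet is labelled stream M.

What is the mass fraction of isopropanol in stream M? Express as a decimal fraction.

Total flow out = 1900 + 1730 = 3630 kg/s.
isopropanol in = 1900×0.365 + 1730×0.079 = 830.17 kg/s.
isopropanol mass fraction in M = 830.17/3630 = 0.229.

0.229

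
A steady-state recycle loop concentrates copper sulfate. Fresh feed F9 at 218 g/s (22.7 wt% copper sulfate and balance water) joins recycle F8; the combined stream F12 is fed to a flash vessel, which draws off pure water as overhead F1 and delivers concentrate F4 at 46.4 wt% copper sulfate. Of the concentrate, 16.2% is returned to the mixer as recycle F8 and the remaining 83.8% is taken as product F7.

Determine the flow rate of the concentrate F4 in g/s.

Overall copper sulfate balance (none leaves overhead): copper sulfate in fresh feed = copper sulfate in product, i.e. 218×0.227 = (1−0.162)·F4·0.464.
F4 = 49.486/(0.464×0.838) = 127.27 g/s.

127.3 g/s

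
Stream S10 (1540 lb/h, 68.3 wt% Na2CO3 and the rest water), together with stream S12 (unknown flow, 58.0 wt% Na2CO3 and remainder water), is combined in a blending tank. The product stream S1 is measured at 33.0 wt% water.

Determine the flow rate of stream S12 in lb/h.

222.4 lb/h

Let S12 be the unknown flow. Total out = 1540 + S12.
water balance: 488.18 + 0.420·S12 = 0.330·(1540 + S12)
(0.420 − 0.330)·S12 = 0.330×1540 − 488.18 = 20.02
S12 = 20.02 / 0.090 = 222.44 lb/h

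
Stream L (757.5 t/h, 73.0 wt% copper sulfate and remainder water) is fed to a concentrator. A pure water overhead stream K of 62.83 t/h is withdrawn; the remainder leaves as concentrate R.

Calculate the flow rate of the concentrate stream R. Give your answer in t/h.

Concentrate = 757.5 − 62.83 = 694.67 t/h.

694.7 t/h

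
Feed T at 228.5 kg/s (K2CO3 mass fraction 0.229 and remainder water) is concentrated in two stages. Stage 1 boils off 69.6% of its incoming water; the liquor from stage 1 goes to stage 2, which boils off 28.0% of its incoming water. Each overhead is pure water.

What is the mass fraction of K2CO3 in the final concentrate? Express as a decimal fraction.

water in feed = 228.5×0.771 = 176.17 kg/s.
After stage 1: water left = (1−0.696)×176.17 = 53.557; stream total = 105.88 kg/s.
After stage 2: water left = (1−0.280)×53.557 = 38.561; final concentrate = 90.887 kg/s.
K2CO3 fraction = 52.327/90.887 = 0.576.

0.576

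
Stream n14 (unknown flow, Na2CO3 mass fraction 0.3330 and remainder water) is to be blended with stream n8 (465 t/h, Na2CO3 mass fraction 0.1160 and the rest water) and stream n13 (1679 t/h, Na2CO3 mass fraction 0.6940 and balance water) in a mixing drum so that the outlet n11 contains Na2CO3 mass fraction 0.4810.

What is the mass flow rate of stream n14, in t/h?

1270 t/h

Let n14 be the unknown flow. Total out = 2144 + n14.
Na2CO3 balance: 1219.2 + 0.333·n14 = 0.481·(2144 + n14)
(0.333 − 0.481)·n14 = 0.481×2144 − 1219.2 = -187.9
n14 = -187.9 / -0.148 = 1269.6 t/h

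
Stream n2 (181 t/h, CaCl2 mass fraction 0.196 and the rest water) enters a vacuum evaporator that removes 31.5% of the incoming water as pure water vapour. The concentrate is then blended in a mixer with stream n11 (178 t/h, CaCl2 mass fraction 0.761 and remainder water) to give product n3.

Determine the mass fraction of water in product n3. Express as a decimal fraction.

Vapour removed = 0.315×0.804×181 = 45.84 t/h; concentrate = 135.16 t/h.
water reaching the mixer = 99.684 (from concentrate) + 178×0.239 = 142.23 t/h.
Product flow = 135.16 + 178 = 313.16 t/h; water fraction = 0.454.

0.454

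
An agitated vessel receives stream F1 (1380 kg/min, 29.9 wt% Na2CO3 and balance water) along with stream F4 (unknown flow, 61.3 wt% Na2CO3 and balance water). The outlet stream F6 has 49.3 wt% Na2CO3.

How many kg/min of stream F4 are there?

2231 kg/min

Let F4 be the unknown flow. Total out = 1380 + F4.
Na2CO3 balance: 412.62 + 0.613·F4 = 0.493·(1380 + F4)
(0.613 − 0.493)·F4 = 0.493×1380 − 412.62 = 267.72
F4 = 267.72 / 0.120 = 2231 kg/min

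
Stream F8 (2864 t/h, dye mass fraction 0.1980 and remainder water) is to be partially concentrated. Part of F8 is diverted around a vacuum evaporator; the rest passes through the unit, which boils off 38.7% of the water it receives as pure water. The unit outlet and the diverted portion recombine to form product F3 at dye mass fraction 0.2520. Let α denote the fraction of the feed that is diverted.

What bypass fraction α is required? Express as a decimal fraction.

All 2864×0.198 = 567.07 t/h of dye reaches F3, so F3 = 567.07/0.252 = 2250.3 t/h and vapour = 613.71 t/h.
The evaporator receives (1−α)·2864 of feed at 0.802 water and removes 0.387 of that water:
0.387×0.802×(1−α)×2864 = 613.71
(1−α) = 613.71/888.91 = 0.6904;  α = 0.3096.

0.310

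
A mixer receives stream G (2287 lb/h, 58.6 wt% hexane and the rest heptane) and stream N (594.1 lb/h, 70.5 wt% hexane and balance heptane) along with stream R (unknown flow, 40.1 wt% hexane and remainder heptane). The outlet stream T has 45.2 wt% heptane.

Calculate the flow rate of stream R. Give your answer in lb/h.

Let R be the unknown flow. Total out = 2881.1 + R.
heptane balance: 1122.1 + 0.599·R = 0.452·(2881.1 + R)
(0.599 − 0.452)·R = 0.452×2881.1 − 1122.1 = 180.18
R = 180.18 / 0.147 = 1225.7 lb/h

1226 lb/h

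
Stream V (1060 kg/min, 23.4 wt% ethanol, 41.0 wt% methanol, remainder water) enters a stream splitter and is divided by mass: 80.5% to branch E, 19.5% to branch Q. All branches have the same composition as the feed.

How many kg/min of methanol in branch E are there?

349.9 kg/min

Branch E total = 0.805×1060 = 853.3 kg/min.
methanol in E = 0.410×853.3 = 349.85 kg/min.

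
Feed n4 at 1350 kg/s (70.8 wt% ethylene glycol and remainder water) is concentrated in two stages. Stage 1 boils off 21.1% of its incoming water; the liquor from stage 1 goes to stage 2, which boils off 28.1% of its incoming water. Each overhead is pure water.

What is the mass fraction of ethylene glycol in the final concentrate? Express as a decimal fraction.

0.810

water in feed = 1350×0.292 = 394.2 kg/s.
After stage 1: water left = (1−0.211)×394.2 = 311.02; stream total = 1266.8 kg/s.
After stage 2: water left = (1−0.281)×311.02 = 223.63; final concentrate = 1179.4 kg/s.
ethylene glycol fraction = 955.8/1179.4 = 0.810.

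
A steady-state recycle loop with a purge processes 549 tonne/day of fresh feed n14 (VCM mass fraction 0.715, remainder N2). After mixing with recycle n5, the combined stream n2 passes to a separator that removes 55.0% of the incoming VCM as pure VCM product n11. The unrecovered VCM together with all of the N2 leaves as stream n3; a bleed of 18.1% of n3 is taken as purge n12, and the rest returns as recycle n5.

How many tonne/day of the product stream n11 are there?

VCM in n2: m_A = 549×0.715 + (1−0.181)·(1−0.550)·m_A, so m_A = 392.53/0.6315 = 621.64 tonne/day.
Product n11 = 0.550×621.64 = 341.9 tonne/day.

341.9 tonne/day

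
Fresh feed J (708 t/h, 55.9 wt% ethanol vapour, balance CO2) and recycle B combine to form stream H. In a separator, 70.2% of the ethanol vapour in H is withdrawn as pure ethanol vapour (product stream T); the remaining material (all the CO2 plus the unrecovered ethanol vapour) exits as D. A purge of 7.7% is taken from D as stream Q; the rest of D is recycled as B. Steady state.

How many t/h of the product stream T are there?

383.2 t/h

ethanol vapour in H: m_A = 708×0.559 + (1−0.077)·(1−0.702)·m_A, so m_A = 395.77/0.7249 = 545.93 t/h.
Product T = 0.702×545.93 = 383.25 t/h.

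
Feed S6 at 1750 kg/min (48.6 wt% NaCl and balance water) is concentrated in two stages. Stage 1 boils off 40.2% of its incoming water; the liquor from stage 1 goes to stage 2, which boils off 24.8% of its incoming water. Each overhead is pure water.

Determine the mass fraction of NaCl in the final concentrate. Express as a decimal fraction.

water in feed = 1750×0.514 = 899.5 kg/min.
After stage 1: water left = (1−0.402)×899.5 = 537.9; stream total = 1388.4 kg/min.
After stage 2: water left = (1−0.248)×537.9 = 404.5; final concentrate = 1255 kg/min.
NaCl fraction = 850.5/1255 = 0.6777.

0.6777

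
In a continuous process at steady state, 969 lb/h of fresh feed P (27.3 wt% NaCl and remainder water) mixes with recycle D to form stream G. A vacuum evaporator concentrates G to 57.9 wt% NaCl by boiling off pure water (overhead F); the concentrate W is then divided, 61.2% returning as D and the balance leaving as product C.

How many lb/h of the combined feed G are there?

1690 lb/h

Overall NaCl balance (none leaves overhead): NaCl in fresh feed = NaCl in product, i.e. 969×0.273 = (1−0.612)·W·0.579.
W = 264.54/(0.579×0.388) = 1177.5 lb/h.
Recycle D = 0.612×1177.5 = 720.66 lb/h.
Combined feed G = 969 + 720.66 = 1689.7 lb/h.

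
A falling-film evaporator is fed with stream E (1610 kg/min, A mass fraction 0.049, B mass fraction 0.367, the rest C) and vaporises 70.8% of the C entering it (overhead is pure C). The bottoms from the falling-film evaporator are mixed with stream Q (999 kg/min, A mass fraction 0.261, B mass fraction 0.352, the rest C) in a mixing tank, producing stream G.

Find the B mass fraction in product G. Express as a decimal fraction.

0.485

Vapour removed = 0.708×0.584×1610 = 665.69 kg/min; concentrate = 944.31 kg/min.
B reaching the mixer = 590.87 (from concentrate) + 999×0.352 = 942.52 kg/min.
Product flow = 944.31 + 999 = 1943.3 kg/min; B fraction = 0.485.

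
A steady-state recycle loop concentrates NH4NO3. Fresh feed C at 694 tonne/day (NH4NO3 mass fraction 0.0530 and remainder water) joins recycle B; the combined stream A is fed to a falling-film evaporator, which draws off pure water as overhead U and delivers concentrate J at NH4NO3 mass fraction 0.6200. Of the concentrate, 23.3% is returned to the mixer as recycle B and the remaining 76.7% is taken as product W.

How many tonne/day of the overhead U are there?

Overall NH4NO3 balance (none leaves overhead): NH4NO3 in fresh feed = NH4NO3 in product, i.e. 694×0.053 = (1−0.233)·J·0.620.
J = 36.782/(0.620×0.767) = 77.348 tonne/day.
Recycle B = 0.233×77.348 = 18.022 tonne/day.
Combined feed A = 694 + 18.022 = 712.02 tonne/day.
Overhead U = A − J = 712.02 − 77.348 = 634.67 tonne/day.

634.7 tonne/day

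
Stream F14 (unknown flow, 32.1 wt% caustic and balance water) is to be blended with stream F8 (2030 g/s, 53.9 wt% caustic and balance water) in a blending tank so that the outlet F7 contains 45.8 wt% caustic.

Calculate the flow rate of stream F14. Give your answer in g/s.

Let F14 be the unknown flow. Total out = 2030 + F14.
caustic balance: 1094.2 + 0.321·F14 = 0.458·(2030 + F14)
(0.321 − 0.458)·F14 = 0.458×2030 − 1094.2 = -164.43
F14 = -164.43 / -0.137 = 1200.2 g/s

1200 g/s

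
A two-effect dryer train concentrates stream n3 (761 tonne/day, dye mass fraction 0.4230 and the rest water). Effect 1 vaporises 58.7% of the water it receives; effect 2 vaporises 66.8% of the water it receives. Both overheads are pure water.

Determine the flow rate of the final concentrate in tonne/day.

382.1 tonne/day

water in feed = 761×0.577 = 439.1 tonne/day.
After stage 1: water left = (1−0.587)×439.1 = 181.35; stream total = 503.25 tonne/day.
After stage 2: water left = (1−0.668)×181.35 = 60.207; final concentrate = 382.11 tonne/day.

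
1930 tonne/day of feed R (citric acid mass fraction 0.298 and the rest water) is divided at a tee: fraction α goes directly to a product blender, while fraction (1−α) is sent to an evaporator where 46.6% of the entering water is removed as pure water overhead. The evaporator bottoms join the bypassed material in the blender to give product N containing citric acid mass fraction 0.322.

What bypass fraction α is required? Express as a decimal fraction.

0.772

All 1930×0.298 = 575.14 tonne/day of citric acid reaches N, so N = 575.14/0.322 = 1786.1 tonne/day and vapour = 143.85 tonne/day.
The evaporator receives (1−α)·1930 of feed at 0.702 water and removes 0.466 of that water:
0.466×0.702×(1−α)×1930 = 143.85
(1−α) = 143.85/631.36 = 0.2278;  α = 0.7722.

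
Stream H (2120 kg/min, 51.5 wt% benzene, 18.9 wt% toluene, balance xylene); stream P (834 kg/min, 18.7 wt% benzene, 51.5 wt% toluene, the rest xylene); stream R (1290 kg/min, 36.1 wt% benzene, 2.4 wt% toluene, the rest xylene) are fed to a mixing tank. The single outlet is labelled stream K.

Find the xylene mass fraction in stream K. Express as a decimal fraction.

Total flow out = 2120 + 834 + 1290 = 4244 kg/min.
xylene in = 2120×0.296 + 834×0.298 + 1290×0.615 = 1669.4 kg/min.
xylene mass fraction in K = 1669.4/4244 = 0.393.

0.393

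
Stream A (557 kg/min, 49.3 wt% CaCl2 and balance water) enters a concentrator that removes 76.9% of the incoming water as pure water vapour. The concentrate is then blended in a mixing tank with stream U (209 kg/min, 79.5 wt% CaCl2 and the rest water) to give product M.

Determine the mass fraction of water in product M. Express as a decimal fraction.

0.197

Vapour removed = 0.769×0.507×557 = 217.16 kg/min; concentrate = 339.84 kg/min.
water reaching the mixer = 65.234 (from concentrate) + 209×0.205 = 108.08 kg/min.
Product flow = 339.84 + 209 = 548.84 kg/min; water fraction = 0.197.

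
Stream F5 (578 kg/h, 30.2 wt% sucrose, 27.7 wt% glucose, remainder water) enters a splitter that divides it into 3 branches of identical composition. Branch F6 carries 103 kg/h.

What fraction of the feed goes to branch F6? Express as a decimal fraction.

0.178

Fraction to F6 = 103/578 = 0.1782.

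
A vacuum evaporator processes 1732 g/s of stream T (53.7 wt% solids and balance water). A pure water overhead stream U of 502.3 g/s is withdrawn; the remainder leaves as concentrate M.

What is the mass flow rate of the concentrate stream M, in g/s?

Concentrate = 1732 − 502.3 = 1229.7 g/s.

1230 g/s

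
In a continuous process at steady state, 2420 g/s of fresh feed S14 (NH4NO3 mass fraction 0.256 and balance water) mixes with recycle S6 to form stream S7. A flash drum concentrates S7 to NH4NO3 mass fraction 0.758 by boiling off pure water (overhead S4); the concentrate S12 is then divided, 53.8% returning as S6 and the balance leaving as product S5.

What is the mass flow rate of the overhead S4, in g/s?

1603 g/s

Overall NH4NO3 balance (none leaves overhead): NH4NO3 in fresh feed = NH4NO3 in product, i.e. 2420×0.256 = (1−0.538)·S12·0.758.
S12 = 619.52/(0.758×0.462) = 1769.1 g/s.
Recycle S6 = 0.538×1769.1 = 951.76 g/s.
Combined feed S7 = 2420 + 951.76 = 3371.8 g/s.
Overhead S4 = S7 − S12 = 3371.8 − 1769.1 = 1602.7 g/s.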